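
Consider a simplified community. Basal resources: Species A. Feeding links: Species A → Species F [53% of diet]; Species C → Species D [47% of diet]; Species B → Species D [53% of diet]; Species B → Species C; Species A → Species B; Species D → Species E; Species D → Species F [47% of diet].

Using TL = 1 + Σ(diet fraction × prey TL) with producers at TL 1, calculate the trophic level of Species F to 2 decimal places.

Species B: 1 + 1 = 2
Species C: 1 + 2 = 3
Species D: 1 + (0.53×2 + 0.47×3) = 3.47
Species E: 1 + 3.47 = 4.47
Species F: 1 + (0.53×1 + 0.47×3.47) = 3.1609

3.16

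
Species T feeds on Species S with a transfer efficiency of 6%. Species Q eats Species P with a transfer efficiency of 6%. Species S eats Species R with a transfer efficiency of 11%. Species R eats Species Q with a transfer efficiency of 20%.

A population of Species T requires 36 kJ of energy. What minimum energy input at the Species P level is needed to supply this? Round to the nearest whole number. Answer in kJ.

454545 kJ

Cumulative transfer efficiency: 0.06 × 0.2 × 0.11 × 0.06 = 0.0000792
Species P energy = 36 / 0.0000792 = 454545 kJ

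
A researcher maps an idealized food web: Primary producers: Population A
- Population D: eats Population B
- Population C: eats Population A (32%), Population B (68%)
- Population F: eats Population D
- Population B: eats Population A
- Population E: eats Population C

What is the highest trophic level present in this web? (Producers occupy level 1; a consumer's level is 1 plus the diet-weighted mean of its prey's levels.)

4

Population B: 1 + 1 = 2
Population C: 1 + (0.32×1 + 0.68×2) = 2.68
Population D: 1 + 2 = 3
Population E: 1 + 2.68 = 3.68
Population F: 1 + 3 = 4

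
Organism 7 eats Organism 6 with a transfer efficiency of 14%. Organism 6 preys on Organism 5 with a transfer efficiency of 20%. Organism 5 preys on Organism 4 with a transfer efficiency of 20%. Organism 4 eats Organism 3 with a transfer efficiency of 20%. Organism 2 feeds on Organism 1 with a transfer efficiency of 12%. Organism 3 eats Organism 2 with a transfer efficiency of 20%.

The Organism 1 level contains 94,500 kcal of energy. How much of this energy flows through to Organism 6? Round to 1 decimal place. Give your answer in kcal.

Organism 2: 94500 × 0.12 = 11340 kcal
Organism 3: 11340 × 0.2 = 2268 kcal
Organism 4: 2268 × 0.2 = 453.6 kcal
Organism 5: 453.6 × 0.2 = 90.72 kcal
Organism 6: 90.72 × 0.2 = 18.144 kcal

18.1 kcal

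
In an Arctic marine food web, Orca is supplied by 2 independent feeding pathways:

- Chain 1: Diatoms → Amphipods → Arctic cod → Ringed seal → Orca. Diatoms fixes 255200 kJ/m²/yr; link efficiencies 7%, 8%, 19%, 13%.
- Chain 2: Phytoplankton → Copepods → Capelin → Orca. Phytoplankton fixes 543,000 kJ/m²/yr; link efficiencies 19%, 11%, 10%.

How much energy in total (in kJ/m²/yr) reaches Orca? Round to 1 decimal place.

Chain 1: 255200 × 0.07 × 0.08 × 0.19 × 0.13 = 35.299264 kJ/m²/yr
Chain 2: 543000 × 0.19 × 0.11 × 0.1 = 1134.87 kJ/m²/yr
Total at Orca: 35.299264 + 1134.87 = 1170.169264 kJ/m²/yr

1170.2 kJ/m²/yr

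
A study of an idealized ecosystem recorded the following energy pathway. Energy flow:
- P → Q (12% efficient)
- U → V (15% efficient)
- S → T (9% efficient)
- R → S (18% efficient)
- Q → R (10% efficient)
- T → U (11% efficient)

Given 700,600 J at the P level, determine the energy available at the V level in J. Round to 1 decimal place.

2.2 J

Q: 700600 × 0.12 = 84072 J
R: 84072 × 0.1 = 8407.2 J
S: 8407.2 × 0.18 = 1513.296 J
T: 1513.296 × 0.09 = 136.19664 J
U: 136.19664 × 0.11 = 14.9816304 J
V: 14.9816304 × 0.15 = 2.24724456 J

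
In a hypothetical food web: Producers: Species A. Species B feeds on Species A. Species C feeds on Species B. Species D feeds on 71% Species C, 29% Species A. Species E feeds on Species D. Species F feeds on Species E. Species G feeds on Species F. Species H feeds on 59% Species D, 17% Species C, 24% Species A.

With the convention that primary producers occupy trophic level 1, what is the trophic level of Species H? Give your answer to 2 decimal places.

3.77

Species B: 1 + 1 = 2
Species C: 1 + 2 = 3
Species D: 1 + (0.71×3 + 0.29×1) = 3.42
Species E: 1 + 3.42 = 4.42
Species F: 1 + 4.42 = 5.42
Species G: 1 + 5.42 = 6.42
Species H: 1 + (0.59×3.42 + 0.17×3 + 0.24×1) = 3.7678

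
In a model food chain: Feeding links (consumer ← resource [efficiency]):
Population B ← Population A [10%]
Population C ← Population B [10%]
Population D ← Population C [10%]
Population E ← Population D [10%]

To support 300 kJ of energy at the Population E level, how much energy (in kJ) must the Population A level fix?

3000000 kJ

Cumulative transfer efficiency: 0.1 × 0.1 × 0.1 × 0.1 = 0.0001
Population A energy = 300 / 0.0001 = 3000000 kJ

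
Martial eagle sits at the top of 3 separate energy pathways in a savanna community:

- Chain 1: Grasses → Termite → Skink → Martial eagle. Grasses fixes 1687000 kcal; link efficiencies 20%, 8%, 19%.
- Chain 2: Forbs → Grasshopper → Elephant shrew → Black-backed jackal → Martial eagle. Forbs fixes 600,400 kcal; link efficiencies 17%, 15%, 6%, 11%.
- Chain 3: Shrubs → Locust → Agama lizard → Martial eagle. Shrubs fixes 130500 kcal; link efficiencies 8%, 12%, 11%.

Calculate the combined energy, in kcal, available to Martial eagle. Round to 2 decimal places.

5367.34 kcal

Chain 1: 1687000 × 0.2 × 0.08 × 0.19 = 5128.48 kcal
Chain 2: 600400 × 0.17 × 0.15 × 0.06 × 0.11 = 101.04732 kcal
Chain 3: 130500 × 0.08 × 0.12 × 0.11 = 137.808 kcal
Total at Martial eagle: 5128.48 + 101.04732 + 137.808 = 5367.33532 kcal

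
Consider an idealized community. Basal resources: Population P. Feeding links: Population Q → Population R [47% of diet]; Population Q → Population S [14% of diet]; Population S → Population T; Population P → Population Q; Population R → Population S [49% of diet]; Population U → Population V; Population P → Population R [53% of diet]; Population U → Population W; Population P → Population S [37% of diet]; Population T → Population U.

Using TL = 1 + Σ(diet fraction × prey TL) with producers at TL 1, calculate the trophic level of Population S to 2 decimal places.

Population Q: 1 + 1 = 2
Population R: 1 + (0.47×2 + 0.53×1) = 2.47
Population S: 1 + (0.14×2 + 0.37×1 + 0.49×2.47) = 2.8603
Population T: 1 + 2.8603 = 3.8603
Population U: 1 + 3.8603 = 4.8603
Population V: 1 + 4.8603 = 5.8603
Population W: 1 + 4.8603 = 5.8603

2.86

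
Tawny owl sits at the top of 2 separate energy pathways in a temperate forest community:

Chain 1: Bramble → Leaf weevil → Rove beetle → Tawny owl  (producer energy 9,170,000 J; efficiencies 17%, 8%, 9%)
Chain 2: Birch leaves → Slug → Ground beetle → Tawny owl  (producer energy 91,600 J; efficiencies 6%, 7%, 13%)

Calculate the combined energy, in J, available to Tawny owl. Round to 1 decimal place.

Chain 1: 9170000 × 0.17 × 0.08 × 0.09 = 11224.08 J
Chain 2: 91600 × 0.06 × 0.07 × 0.13 = 50.0136 J
Total at Tawny owl: 11224.08 + 50.0136 = 11274.0936 J

11274.1 J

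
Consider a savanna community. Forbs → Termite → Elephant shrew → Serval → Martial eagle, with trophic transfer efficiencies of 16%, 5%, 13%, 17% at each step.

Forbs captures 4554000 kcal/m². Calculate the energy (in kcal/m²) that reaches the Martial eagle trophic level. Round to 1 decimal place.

805.1 kcal/m²

Termite: 4554000 × 0.16 = 728640 kcal/m²
Elephant shrew: 728640 × 0.05 = 36432 kcal/m²
Serval: 36432 × 0.13 = 4736.16 kcal/m²
Martial eagle: 4736.16 × 0.17 = 805.1472 kcal/m²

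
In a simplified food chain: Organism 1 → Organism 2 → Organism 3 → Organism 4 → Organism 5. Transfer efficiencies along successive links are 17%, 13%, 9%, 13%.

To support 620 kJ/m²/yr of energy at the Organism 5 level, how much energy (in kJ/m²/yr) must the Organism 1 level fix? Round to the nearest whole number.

Cumulative transfer efficiency: 0.17 × 0.13 × 0.09 × 0.13 = 0.00025857
Organism 1 energy = 620 / 0.00025857 = 2397803 kJ/m²/yr

2397803 kJ/m²/yr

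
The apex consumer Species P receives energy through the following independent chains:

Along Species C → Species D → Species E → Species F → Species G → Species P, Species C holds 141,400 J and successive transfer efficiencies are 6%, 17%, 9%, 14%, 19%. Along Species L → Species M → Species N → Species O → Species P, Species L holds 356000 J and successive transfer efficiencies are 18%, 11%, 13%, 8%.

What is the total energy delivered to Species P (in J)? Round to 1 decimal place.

76.8 J

Via Species C: 141400 × 0.06 × 0.17 × 0.09 × 0.14 × 0.19 = 3.45281832 J
Via Species L: 356000 × 0.18 × 0.11 × 0.13 × 0.08 = 73.30752 J
Total at Species P: 3.45281832 + 73.30752 = 76.76033832 J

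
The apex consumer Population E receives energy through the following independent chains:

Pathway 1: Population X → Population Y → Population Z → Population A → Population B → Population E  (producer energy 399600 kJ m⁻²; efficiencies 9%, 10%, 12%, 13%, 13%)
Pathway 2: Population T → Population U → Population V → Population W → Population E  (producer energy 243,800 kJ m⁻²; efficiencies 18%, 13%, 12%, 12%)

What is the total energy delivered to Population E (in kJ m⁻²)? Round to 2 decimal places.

Pathway 1: 399600 × 0.09 × 0.1 × 0.12 × 0.13 × 0.13 = 7.2934992 kJ m⁻²
Pathway 2: 243800 × 0.18 × 0.13 × 0.12 × 0.12 = 82.150848 kJ m⁻²
Total at Population E: 7.2934992 + 82.150848 = 89.4443472 kJ m⁻²

89.44 kJ m⁻²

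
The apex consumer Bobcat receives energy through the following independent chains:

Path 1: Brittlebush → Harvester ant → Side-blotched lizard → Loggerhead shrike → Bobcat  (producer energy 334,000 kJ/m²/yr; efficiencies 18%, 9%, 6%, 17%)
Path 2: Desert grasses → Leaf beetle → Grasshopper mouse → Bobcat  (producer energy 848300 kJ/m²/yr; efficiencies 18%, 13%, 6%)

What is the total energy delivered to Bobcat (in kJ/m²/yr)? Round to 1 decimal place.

1246.2 kJ/m²/yr

Path 1: 334000 × 0.18 × 0.09 × 0.06 × 0.17 = 55.19016 kJ/m²/yr
Path 2: 848300 × 0.18 × 0.13 × 0.06 = 1191.0132 kJ/m²/yr
Total at Bobcat: 55.19016 + 1191.0132 = 1246.20336 kJ/m²/yr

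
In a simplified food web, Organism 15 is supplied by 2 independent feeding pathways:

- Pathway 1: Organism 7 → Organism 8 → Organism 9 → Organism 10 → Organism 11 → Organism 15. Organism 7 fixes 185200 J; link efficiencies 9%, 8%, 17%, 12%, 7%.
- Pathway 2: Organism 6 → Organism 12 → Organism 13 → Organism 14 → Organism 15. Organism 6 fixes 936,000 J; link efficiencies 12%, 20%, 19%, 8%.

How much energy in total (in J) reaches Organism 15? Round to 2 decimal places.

343.36 J

Pathway 1: 185200 × 0.09 × 0.08 × 0.17 × 0.12 × 0.07 = 1.90415232 J
Pathway 2: 936000 × 0.12 × 0.2 × 0.19 × 0.08 = 341.4528 J
Total at Organism 15: 1.90415232 + 341.4528 = 343.35695232 J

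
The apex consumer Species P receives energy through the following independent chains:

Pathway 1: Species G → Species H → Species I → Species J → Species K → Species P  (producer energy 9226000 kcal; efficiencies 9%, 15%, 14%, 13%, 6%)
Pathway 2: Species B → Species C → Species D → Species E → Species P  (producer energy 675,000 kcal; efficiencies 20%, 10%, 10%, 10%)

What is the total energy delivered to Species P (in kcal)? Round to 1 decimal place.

Pathway 1: 9226000 × 0.09 × 0.15 × 0.14 × 0.13 × 0.06 = 136.009692 kcal
Pathway 2: 675000 × 0.2 × 0.1 × 0.1 × 0.1 = 135 kcal
Total at Species P: 136.009692 + 135 = 271.009692 kcal

271.0 kcal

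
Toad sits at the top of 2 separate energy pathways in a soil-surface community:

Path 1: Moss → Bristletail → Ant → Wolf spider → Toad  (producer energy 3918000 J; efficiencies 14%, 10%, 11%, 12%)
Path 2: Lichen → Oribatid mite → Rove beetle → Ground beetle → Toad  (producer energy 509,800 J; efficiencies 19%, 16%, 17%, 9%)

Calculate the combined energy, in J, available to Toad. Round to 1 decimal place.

961.2 J

Path 1: 3918000 × 0.14 × 0.1 × 0.11 × 0.12 = 724.0464 J
Path 2: 509800 × 0.19 × 0.16 × 0.17 × 0.09 = 237.118176 J
Total at Toad: 724.0464 + 237.118176 = 961.164576 J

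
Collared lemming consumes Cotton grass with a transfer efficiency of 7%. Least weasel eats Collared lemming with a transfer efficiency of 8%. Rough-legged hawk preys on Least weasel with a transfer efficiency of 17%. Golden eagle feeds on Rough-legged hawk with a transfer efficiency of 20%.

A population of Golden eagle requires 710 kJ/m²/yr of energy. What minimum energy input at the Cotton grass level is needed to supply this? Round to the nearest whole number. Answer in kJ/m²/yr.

3728992 kJ/m²/yr

Cumulative transfer efficiency: 0.07 × 0.08 × 0.17 × 0.2 = 0.0001904
Cotton grass energy = 710 / 0.0001904 = 3728992 kJ/m²/yr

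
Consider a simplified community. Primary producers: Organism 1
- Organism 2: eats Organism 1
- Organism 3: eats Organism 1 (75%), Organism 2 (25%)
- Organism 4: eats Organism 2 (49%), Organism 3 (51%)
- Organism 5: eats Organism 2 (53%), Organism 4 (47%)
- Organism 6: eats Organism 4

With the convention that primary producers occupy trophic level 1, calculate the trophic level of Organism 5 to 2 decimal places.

Organism 2: 1 + 1 = 2
Organism 3: 1 + (0.75×1 + 0.25×2) = 2.25
Organism 4: 1 + (0.49×2 + 0.51×2.25) = 3.1275
Organism 5: 1 + (0.53×2 + 0.47×3.1275) = 3.529925
Organism 6: 1 + 3.1275 = 4.1275

3.53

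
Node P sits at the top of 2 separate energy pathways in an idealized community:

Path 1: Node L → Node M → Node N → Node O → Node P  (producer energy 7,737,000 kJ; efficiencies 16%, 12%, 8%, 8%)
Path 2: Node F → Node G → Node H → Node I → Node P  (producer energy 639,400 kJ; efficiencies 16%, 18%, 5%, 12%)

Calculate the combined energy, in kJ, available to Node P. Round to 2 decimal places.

Path 1: 7737000 × 0.16 × 0.12 × 0.08 × 0.08 = 950.72256 kJ
Path 2: 639400 × 0.16 × 0.18 × 0.05 × 0.12 = 110.48832 kJ
Total at Node P: 950.72256 + 110.48832 = 1061.21088 kJ

1061.21 kJ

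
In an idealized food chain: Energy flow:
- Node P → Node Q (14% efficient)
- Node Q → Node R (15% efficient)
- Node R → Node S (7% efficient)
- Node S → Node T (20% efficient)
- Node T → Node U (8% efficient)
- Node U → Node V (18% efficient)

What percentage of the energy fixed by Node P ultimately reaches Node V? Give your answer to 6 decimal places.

0.000423%

Product of link efficiencies: 0.14 × 0.15 × 0.07 × 0.2 × 0.08 × 0.18 = 0.0000042336
As a percentage: 0.0000042336 × 100 = 0.000423%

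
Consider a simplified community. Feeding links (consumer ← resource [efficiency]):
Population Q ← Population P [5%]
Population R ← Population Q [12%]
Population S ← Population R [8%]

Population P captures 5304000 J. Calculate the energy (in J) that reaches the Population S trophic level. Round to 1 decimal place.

Population Q: 5304000 × 0.05 = 265200 J
Population R: 265200 × 0.12 = 31824 J
Population S: 31824 × 0.08 = 2545.92 J

2545.9 J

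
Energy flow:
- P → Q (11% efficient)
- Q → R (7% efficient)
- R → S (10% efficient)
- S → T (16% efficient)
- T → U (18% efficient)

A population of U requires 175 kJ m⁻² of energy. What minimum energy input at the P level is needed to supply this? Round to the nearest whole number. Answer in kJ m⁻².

Cumulative transfer efficiency: 0.11 × 0.07 × 0.1 × 0.16 × 0.18 = 0.000022176
P energy = 175 / 0.000022176 = 7891414 kJ m⁻²

7891414 kJ m⁻²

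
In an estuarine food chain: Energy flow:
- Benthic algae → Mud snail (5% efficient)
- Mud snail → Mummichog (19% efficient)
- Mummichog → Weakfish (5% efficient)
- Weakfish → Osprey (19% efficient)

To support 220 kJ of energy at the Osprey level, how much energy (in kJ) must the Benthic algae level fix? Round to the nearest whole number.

2437673 kJ

Cumulative transfer efficiency: 0.05 × 0.19 × 0.05 × 0.19 = 0.00009025
Benthic algae energy = 220 / 0.00009025 = 2437673 kJ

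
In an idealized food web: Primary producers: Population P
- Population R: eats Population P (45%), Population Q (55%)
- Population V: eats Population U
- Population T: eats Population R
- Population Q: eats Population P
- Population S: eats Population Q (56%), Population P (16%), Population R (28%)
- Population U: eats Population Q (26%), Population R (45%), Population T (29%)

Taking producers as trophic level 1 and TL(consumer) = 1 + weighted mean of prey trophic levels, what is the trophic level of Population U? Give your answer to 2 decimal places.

3.70

Population Q: 1 + 1 = 2
Population R: 1 + (0.45×1 + 0.55×2) = 2.55
Population S: 1 + (0.56×2 + 0.16×1 + 0.28×2.55) = 2.994
Population T: 1 + 2.55 = 3.55
Population U: 1 + (0.26×2 + 0.45×2.55 + 0.29×3.55) = 3.697
Population V: 1 + 3.697 = 4.697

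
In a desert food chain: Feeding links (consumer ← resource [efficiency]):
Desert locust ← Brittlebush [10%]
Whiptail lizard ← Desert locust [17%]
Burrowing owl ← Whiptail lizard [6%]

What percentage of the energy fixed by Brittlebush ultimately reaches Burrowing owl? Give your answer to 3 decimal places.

0.102%

Product of link efficiencies: 0.1 × 0.17 × 0.06 = 0.00102
As a percentage: 0.00102 × 100 = 0.102%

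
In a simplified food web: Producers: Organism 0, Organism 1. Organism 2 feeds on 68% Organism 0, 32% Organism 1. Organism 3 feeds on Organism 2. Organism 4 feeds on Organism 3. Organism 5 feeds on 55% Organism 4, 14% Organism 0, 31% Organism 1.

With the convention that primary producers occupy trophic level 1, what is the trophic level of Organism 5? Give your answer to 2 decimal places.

3.65

Organism 2: 1 + (0.68×1 + 0.32×1) = 2
Organism 3: 1 + 2 = 3
Organism 4: 1 + 3 = 4
Organism 5: 1 + (0.55×4 + 0.14×1 + 0.31×1) = 3.65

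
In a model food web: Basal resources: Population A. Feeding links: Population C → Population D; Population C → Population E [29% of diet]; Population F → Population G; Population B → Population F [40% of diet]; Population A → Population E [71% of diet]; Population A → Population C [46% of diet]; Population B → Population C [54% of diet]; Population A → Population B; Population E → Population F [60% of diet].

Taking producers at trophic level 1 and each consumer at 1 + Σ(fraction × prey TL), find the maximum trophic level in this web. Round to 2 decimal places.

4.27

Population B: 1 + 1 = 2
Population C: 1 + (0.46×1 + 0.54×2) = 2.54
Population D: 1 + 2.54 = 3.54
Population E: 1 + (0.29×2.54 + 0.71×1) = 2.4466
Population F: 1 + (0.6×2.4466 + 0.4×2) = 3.26796
Population G: 1 + 3.26796 = 4.26796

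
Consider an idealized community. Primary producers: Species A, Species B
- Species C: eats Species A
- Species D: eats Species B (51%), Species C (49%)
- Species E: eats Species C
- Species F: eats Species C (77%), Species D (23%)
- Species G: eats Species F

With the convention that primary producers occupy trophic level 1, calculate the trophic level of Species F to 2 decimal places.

3.11

Species C: 1 + 1 = 2
Species D: 1 + (0.51×1 + 0.49×2) = 2.49
Species E: 1 + 2 = 3
Species F: 1 + (0.77×2 + 0.23×2.49) = 3.1127
Species G: 1 + 3.1127 = 4.1127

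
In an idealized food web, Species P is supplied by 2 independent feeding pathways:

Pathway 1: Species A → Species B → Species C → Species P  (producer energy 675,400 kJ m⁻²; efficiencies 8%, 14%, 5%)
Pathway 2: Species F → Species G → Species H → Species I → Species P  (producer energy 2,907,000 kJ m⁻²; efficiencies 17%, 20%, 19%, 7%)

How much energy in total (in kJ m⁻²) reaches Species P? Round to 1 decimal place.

1692.8 kJ m⁻²

Pathway 1: 675400 × 0.08 × 0.14 × 0.05 = 378.224 kJ m⁻²
Pathway 2: 2907000 × 0.17 × 0.2 × 0.19 × 0.07 = 1314.5454 kJ m⁻²
Total at Species P: 378.224 + 1314.5454 = 1692.7694 kJ m⁻²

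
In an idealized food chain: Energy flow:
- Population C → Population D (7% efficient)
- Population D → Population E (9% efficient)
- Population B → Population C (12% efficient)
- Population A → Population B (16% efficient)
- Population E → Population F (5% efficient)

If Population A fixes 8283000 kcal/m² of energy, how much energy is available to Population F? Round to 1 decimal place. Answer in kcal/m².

Population B: 8283000 × 0.16 = 1325280 kcal/m²
Population C: 1325280 × 0.12 = 159033.6 kcal/m²
Population D: 159033.6 × 0.07 = 11132.352 kcal/m²
Population E: 11132.352 × 0.09 = 1001.91168 kcal/m²
Population F: 1001.91168 × 0.05 = 50.095584 kcal/m²

50.1 kcal/m²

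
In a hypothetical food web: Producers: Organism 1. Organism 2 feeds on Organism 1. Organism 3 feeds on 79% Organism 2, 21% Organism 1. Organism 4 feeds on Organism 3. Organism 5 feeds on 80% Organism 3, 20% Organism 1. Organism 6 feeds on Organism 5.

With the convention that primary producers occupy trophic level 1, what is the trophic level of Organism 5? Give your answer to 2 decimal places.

Organism 2: 1 + 1 = 2
Organism 3: 1 + (0.79×2 + 0.21×1) = 2.79
Organism 4: 1 + 2.79 = 3.79
Organism 5: 1 + (0.8×2.79 + 0.2×1) = 3.432
Organism 6: 1 + 3.432 = 4.432

3.43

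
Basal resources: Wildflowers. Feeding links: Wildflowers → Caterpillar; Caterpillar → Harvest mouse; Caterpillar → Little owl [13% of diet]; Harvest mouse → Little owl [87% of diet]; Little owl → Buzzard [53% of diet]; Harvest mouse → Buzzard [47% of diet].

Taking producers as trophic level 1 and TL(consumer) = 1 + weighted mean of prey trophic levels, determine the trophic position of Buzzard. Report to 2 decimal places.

4.46

Caterpillar: 1 + 1 = 2
Harvest mouse: 1 + 2 = 3
Little owl: 1 + (0.13×2 + 0.87×3) = 3.87
Buzzard: 1 + (0.53×3.87 + 0.47×3) = 4.4611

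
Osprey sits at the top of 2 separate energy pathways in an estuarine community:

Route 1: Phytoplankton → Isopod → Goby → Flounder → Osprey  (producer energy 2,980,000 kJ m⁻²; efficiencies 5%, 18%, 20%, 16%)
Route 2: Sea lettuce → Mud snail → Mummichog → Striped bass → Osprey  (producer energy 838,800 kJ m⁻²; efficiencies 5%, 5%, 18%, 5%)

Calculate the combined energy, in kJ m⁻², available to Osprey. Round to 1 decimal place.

877.1 kJ m⁻²

Route 1: 2980000 × 0.05 × 0.18 × 0.2 × 0.16 = 858.24 kJ m⁻²
Route 2: 838800 × 0.05 × 0.05 × 0.18 × 0.05 = 18.873 kJ m⁻²
Total at Osprey: 858.24 + 18.873 = 877.113 kJ m⁻²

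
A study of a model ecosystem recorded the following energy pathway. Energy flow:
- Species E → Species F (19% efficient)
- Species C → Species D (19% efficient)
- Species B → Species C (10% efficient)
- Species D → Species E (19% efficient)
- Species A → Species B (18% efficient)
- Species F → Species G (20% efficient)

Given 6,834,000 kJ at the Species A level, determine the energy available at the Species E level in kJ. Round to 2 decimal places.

4440.73 kJ

Species B: 6834000 × 0.18 = 1230120 kJ
Species C: 1230120 × 0.1 = 123012 kJ
Species D: 123012 × 0.19 = 23372.28 kJ
Species E: 23372.28 × 0.19 = 4440.7332 kJ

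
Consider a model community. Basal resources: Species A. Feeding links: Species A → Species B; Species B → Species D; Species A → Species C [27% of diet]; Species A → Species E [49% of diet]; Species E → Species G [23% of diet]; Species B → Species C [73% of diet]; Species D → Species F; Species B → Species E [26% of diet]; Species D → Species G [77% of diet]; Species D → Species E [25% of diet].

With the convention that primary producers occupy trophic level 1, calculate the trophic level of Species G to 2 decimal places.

Species B: 1 + 1 = 2
Species C: 1 + (0.73×2 + 0.27×1) = 2.73
Species D: 1 + 2 = 3
Species E: 1 + (0.25×3 + 0.49×1 + 0.26×2) = 2.76
Species F: 1 + 3 = 4
Species G: 1 + (0.77×3 + 0.23×2.76) = 3.9448

3.94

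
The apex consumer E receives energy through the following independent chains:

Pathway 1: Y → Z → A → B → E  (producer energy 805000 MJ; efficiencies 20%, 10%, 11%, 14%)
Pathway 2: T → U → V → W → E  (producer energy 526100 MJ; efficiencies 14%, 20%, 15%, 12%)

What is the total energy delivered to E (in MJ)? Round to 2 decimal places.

513.09 MJ

Pathway 1: 805000 × 0.2 × 0.1 × 0.11 × 0.14 = 247.94 MJ
Pathway 2: 526100 × 0.14 × 0.2 × 0.15 × 0.12 = 265.1544 MJ
Total at E: 247.94 + 265.1544 = 513.0944 MJ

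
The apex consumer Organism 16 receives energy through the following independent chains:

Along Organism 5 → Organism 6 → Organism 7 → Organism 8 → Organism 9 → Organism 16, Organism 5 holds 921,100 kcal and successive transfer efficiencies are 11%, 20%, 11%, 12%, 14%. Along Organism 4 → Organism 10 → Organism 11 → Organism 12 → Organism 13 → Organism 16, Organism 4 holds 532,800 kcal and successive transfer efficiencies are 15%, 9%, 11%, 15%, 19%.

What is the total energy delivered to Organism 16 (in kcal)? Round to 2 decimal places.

Via Organism 5: 921100 × 0.11 × 0.2 × 0.11 × 0.12 × 0.14 = 37.4482416 kcal
Via Organism 4: 532800 × 0.15 × 0.09 × 0.11 × 0.15 × 0.19 = 22.549428 kcal
Total at Organism 16: 37.4482416 + 22.549428 = 59.9976696 kcal

60.00 kcal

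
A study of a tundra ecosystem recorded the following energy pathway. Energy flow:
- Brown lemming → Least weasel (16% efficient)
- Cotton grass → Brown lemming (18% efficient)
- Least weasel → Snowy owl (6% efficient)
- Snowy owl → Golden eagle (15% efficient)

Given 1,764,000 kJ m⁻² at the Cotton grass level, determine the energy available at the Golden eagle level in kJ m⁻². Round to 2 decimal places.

Brown lemming: 1764000 × 0.18 = 317520 kJ m⁻²
Least weasel: 317520 × 0.16 = 50803.2 kJ m⁻²
Snowy owl: 50803.2 × 0.06 = 3048.192 kJ m⁻²
Golden eagle: 3048.192 × 0.15 = 457.2288 kJ m⁻²

457.23 kJ m⁻²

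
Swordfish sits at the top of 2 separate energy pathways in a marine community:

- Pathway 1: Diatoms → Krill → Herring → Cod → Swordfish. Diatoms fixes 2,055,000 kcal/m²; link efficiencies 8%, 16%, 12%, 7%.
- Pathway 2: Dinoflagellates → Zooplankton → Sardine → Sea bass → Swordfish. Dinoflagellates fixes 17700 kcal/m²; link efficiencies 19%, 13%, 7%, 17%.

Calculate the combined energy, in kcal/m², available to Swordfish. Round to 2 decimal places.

226.16 kcal/m²

Pathway 1: 2055000 × 0.08 × 0.16 × 0.12 × 0.07 = 220.9536 kcal/m²
Pathway 2: 17700 × 0.19 × 0.13 × 0.07 × 0.17 = 5.202561 kcal/m²
Total at Swordfish: 220.9536 + 5.202561 = 226.156161 kcal/m²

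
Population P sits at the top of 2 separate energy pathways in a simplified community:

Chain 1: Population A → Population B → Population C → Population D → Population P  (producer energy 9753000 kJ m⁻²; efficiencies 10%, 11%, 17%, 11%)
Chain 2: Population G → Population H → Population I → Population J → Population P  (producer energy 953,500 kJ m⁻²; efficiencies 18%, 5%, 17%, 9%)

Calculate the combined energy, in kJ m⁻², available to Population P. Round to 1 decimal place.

Chain 1: 9753000 × 0.1 × 0.11 × 0.17 × 0.11 = 2006.1921 kJ m⁻²
Chain 2: 953500 × 0.18 × 0.05 × 0.17 × 0.09 = 131.29695 kJ m⁻²
Total at Population P: 2006.1921 + 131.29695 = 2137.48905 kJ m⁻²

2137.5 kJ m⁻²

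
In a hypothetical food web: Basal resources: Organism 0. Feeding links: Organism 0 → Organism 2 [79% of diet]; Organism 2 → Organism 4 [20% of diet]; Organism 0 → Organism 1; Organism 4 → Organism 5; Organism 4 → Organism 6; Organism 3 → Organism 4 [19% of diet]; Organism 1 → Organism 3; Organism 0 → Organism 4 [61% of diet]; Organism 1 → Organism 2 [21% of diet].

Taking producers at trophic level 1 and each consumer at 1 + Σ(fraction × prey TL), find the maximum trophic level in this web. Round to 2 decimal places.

Organism 1: 1 + 1 = 2
Organism 2: 1 + (0.21×2 + 0.79×1) = 2.21
Organism 3: 1 + 2 = 3
Organism 4: 1 + (0.19×3 + 0.61×1 + 0.2×2.21) = 2.622
Organism 5: 1 + 2.622 = 3.622
Organism 6: 1 + 2.622 = 3.622

3.62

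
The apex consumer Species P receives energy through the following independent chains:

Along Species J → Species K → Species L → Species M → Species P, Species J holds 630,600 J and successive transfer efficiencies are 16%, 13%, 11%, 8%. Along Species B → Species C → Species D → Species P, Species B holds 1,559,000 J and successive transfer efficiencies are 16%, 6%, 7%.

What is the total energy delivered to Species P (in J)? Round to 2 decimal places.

1163.07 J

Via Species J: 630600 × 0.16 × 0.13 × 0.11 × 0.08 = 115.425024 J
Via Species B: 1559000 × 0.16 × 0.06 × 0.07 = 1047.648 J
Total at Species P: 115.425024 + 1047.648 = 1163.073024 J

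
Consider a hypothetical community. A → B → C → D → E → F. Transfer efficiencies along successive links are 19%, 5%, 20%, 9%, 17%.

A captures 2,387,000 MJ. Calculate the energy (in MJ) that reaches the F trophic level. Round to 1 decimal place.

B: 2387000 × 0.19 = 453530 MJ
C: 453530 × 0.05 = 22676.5 MJ
D: 22676.5 × 0.2 = 4535.3 MJ
E: 4535.3 × 0.09 = 408.177 MJ
F: 408.177 × 0.17 = 69.39009 MJ

69.4 MJ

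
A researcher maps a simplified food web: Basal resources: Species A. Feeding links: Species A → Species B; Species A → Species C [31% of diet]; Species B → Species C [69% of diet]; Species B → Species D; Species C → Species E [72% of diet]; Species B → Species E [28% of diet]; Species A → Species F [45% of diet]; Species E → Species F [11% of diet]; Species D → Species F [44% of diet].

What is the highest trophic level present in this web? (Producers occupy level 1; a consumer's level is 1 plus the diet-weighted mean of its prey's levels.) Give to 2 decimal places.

3.50

Species B: 1 + 1 = 2
Species C: 1 + (0.31×1 + 0.69×2) = 2.69
Species D: 1 + 2 = 3
Species E: 1 + (0.72×2.69 + 0.28×2) = 3.4968
Species F: 1 + (0.45×1 + 0.11×3.4968 + 0.44×3) = 3.154648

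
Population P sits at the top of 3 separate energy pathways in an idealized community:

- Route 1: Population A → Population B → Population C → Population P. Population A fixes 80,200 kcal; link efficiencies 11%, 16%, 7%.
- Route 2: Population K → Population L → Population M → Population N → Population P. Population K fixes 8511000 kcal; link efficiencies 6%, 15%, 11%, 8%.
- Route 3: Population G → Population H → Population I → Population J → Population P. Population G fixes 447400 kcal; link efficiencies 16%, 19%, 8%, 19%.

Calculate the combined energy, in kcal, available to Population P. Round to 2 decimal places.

979.61 kcal

Route 1: 80200 × 0.11 × 0.16 × 0.07 = 98.8064 kcal
Route 2: 8511000 × 0.06 × 0.15 × 0.11 × 0.08 = 674.0712 kcal
Route 3: 447400 × 0.16 × 0.19 × 0.08 × 0.19 = 206.734592 kcal
Total at Population P: 98.8064 + 674.0712 + 206.734592 = 979.612192 kcal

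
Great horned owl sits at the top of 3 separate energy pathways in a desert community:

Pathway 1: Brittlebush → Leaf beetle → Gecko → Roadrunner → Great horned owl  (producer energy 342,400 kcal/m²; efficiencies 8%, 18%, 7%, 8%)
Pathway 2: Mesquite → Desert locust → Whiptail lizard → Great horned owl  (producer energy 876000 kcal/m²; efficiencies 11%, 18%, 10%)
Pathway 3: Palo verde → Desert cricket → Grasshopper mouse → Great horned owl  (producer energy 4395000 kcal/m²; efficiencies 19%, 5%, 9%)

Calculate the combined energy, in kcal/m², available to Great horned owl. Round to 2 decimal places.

Pathway 1: 342400 × 0.08 × 0.18 × 0.07 × 0.08 = 27.611136 kcal/m²
Pathway 2: 876000 × 0.11 × 0.18 × 0.1 = 1734.48 kcal/m²
Pathway 3: 4395000 × 0.19 × 0.05 × 0.09 = 3757.725 kcal/m²
Total at Great horned owl: 27.611136 + 1734.48 + 3757.725 = 5519.816136 kcal/m²

5519.82 kcal/m²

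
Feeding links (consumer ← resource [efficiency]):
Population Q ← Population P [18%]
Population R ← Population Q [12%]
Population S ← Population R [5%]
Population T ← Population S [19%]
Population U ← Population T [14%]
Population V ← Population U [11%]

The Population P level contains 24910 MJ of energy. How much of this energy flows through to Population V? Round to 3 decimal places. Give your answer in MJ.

Population Q: 24910 × 0.18 = 4483.8 MJ
Population R: 4483.8 × 0.12 = 538.056 MJ
Population S: 538.056 × 0.05 = 26.9028 MJ
Population T: 26.9028 × 0.19 = 5.111532 MJ
Population U: 5.111532 × 0.14 = 0.71561448 MJ
Population V: 0.71561448 × 0.11 = 0.0787175928 MJ

0.079 MJ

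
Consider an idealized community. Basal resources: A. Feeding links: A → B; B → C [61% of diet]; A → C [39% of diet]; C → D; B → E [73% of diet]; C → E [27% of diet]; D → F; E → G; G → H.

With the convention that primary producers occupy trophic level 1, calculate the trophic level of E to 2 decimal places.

B: 1 + 1 = 2
C: 1 + (0.61×2 + 0.39×1) = 2.61
D: 1 + 2.61 = 3.61
E: 1 + (0.73×2 + 0.27×2.61) = 3.1647
F: 1 + 3.61 = 4.61
G: 1 + 3.1647 = 4.1647
H: 1 + 4.1647 = 5.1647

3.16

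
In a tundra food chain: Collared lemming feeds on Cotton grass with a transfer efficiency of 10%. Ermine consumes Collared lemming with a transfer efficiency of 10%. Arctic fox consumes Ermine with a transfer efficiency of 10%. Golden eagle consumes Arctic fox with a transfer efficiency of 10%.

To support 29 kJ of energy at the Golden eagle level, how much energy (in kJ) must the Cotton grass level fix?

Cumulative transfer efficiency: 0.1 × 0.1 × 0.1 × 0.1 = 0.0001
Cotton grass energy = 29 / 0.0001 = 290000 kJ

290000 kJ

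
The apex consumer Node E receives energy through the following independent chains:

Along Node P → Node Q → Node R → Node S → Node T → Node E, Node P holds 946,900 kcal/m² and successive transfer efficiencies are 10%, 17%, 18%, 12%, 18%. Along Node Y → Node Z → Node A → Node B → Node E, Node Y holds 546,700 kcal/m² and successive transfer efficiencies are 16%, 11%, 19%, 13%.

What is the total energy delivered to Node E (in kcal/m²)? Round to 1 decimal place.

300.2 kcal/m²

Via Node P: 946900 × 0.1 × 0.17 × 0.18 × 0.12 × 0.18 = 62.5863024 kcal/m²
Via Node Y: 546700 × 0.16 × 0.11 × 0.19 × 0.13 = 237.661424 kcal/m²
Total at Node E: 62.5863024 + 237.661424 = 300.2477264 kcal/m²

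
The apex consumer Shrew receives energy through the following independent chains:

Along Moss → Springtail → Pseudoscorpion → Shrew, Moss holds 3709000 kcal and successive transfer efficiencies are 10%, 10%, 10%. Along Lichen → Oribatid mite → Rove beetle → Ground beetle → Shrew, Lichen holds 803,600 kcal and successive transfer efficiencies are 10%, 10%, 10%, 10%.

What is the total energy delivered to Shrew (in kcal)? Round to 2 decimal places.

3789.36 kcal

Via Moss: 3709000 × 0.1 × 0.1 × 0.1 = 3709 kcal
Via Lichen: 803600 × 0.1 × 0.1 × 0.1 × 0.1 = 80.36 kcal
Total at Shrew: 3709 + 80.36 = 3789.36 kcal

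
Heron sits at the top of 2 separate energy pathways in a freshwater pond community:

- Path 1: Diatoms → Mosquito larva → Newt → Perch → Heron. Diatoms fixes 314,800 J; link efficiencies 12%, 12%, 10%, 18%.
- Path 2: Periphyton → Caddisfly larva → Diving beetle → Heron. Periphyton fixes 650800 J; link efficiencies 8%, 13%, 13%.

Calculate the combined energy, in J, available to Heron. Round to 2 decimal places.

961.48 J

Path 1: 314800 × 0.12 × 0.12 × 0.1 × 0.18 = 81.59616 J
Path 2: 650800 × 0.08 × 0.13 × 0.13 = 879.8816 J
Total at Heron: 81.59616 + 879.8816 = 961.47776 J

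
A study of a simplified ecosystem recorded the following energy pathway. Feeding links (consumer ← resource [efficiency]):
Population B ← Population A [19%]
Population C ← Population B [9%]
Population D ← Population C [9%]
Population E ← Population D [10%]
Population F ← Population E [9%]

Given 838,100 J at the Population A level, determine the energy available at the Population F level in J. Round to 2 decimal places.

11.61 J

Population B: 838100 × 0.19 = 159239 J
Population C: 159239 × 0.09 = 14331.51 J
Population D: 14331.51 × 0.09 = 1289.8359 J
Population E: 1289.8359 × 0.1 = 128.98359 J
Population F: 128.98359 × 0.09 = 11.6085231 J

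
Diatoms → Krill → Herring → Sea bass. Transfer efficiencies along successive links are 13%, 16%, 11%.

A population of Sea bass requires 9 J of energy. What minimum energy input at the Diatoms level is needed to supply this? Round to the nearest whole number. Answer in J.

Cumulative transfer efficiency: 0.13 × 0.16 × 0.11 = 0.002288
Diatoms energy = 9 / 0.002288 = 3934 J

3934 J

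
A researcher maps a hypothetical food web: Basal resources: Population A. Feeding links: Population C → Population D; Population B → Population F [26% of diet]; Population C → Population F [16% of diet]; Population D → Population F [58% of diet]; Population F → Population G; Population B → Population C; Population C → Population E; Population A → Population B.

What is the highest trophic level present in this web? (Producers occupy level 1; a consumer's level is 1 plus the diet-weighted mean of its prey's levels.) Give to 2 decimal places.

5.32

Population B: 1 + 1 = 2
Population C: 1 + 2 = 3
Population D: 1 + 3 = 4
Population E: 1 + 3 = 4
Population F: 1 + (0.26×2 + 0.16×3 + 0.58×4) = 4.32
Population G: 1 + 4.32 = 5.32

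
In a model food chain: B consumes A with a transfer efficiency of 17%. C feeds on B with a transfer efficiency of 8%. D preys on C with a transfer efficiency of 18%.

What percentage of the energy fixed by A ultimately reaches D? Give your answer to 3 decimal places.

Product of link efficiencies: 0.17 × 0.08 × 0.18 = 0.002448
As a percentage: 0.002448 × 100 = 0.245%

0.245%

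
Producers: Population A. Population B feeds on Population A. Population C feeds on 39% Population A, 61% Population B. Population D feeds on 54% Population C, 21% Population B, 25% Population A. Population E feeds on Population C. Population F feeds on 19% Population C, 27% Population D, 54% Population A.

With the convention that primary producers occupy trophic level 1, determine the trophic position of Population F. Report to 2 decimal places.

Population B: 1 + 1 = 2
Population C: 1 + (0.39×1 + 0.61×2) = 2.61
Population D: 1 + (0.54×2.61 + 0.21×2 + 0.25×1) = 3.0794
Population E: 1 + 2.61 = 3.61
Population F: 1 + (0.19×2.61 + 0.27×3.0794 + 0.54×1) = 2.867338

2.87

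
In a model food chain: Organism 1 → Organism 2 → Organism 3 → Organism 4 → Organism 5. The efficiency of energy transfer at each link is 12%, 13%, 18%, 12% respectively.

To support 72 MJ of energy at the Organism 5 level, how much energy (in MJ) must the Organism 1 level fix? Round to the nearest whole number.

213675 MJ

Cumulative transfer efficiency: 0.12 × 0.13 × 0.18 × 0.12 = 0.00033696
Organism 1 energy = 72 / 0.00033696 = 213675 MJ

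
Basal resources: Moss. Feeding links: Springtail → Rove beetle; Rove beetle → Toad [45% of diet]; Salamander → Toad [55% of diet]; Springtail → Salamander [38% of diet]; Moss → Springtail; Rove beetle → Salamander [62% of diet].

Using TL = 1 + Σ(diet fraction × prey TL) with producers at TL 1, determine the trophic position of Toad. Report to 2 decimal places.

4.34

Springtail: 1 + 1 = 2
Rove beetle: 1 + 2 = 3
Salamander: 1 + (0.62×3 + 0.38×2) = 3.62
Toad: 1 + (0.45×3 + 0.55×3.62) = 4.341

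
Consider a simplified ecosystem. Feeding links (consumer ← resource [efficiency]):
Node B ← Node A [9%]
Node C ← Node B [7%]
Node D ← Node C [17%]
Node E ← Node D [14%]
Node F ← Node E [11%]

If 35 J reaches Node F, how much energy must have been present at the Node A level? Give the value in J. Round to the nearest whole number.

Cumulative transfer efficiency: 0.09 × 0.07 × 0.17 × 0.14 × 0.11 = 0.0000164934
Node A energy = 35 / 0.0000164934 = 2122061 J

2122061 J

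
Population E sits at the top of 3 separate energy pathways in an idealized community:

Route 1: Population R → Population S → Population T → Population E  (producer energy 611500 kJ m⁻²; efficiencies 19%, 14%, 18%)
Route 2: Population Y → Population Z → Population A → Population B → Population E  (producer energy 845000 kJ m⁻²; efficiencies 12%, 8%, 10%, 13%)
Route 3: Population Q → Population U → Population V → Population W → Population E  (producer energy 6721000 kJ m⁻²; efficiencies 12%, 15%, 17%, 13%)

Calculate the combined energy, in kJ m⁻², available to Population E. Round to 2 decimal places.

Route 1: 611500 × 0.19 × 0.14 × 0.18 = 2927.862 kJ m⁻²
Route 2: 845000 × 0.12 × 0.08 × 0.1 × 0.13 = 105.456 kJ m⁻²
Route 3: 6721000 × 0.12 × 0.15 × 0.17 × 0.13 = 2673.6138 kJ m⁻²
Total at Population E: 2927.862 + 105.456 + 2673.6138 = 5706.9318 kJ m⁻²

5706.93 kJ m⁻²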